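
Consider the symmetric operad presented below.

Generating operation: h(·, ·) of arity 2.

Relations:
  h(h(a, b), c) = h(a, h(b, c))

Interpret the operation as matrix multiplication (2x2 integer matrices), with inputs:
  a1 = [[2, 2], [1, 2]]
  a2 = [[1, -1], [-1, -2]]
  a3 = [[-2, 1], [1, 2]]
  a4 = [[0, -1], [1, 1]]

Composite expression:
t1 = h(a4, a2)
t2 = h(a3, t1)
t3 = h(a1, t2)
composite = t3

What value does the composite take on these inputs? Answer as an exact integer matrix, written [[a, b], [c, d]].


[[-2, -22], [0, -15]]

h(a4, a2) = [[1, 2], [0, -3]]
h(a3, h(a4, a2)) = [[-2, -7], [1, -4]]
h(a1, h(a3, h(a4, a2))) = [[-2, -22], [0, -15]]


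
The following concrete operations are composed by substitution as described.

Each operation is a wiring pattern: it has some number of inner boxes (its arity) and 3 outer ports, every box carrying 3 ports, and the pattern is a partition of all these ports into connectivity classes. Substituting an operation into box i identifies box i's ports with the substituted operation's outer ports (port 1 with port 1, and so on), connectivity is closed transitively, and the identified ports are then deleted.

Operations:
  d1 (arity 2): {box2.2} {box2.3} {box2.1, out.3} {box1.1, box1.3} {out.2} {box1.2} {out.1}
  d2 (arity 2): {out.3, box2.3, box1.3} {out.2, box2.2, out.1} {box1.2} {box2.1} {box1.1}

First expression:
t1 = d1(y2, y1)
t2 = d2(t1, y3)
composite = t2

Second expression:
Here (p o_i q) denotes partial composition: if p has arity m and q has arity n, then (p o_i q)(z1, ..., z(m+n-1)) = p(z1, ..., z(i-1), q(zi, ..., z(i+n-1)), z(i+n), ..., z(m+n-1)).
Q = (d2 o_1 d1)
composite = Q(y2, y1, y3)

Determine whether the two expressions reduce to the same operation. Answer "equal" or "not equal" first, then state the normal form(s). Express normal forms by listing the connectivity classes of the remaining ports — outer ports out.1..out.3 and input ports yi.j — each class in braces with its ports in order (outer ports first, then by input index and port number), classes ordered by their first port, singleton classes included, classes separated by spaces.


The first expression reduces to {out.1, out.2, y3.2} {out.3, y1.1, y3.3} {y1.2} {y1.3} {y2.1, y2.3} {y2.2} {y3.1}
The second expression reduces to {out.1, out.2, y3.2} {out.3, y1.1, y3.3} {y1.2} {y1.3} {y2.1, y2.3} {y2.2} {y3.1}
The forms coincide; equal.

equal: each reduces to {out.1, out.2, y3.2} {out.3, y1.1, y3.3} {y1.2} {y1.3} {y2.1, y2.3} {y2.2} {y3.1}


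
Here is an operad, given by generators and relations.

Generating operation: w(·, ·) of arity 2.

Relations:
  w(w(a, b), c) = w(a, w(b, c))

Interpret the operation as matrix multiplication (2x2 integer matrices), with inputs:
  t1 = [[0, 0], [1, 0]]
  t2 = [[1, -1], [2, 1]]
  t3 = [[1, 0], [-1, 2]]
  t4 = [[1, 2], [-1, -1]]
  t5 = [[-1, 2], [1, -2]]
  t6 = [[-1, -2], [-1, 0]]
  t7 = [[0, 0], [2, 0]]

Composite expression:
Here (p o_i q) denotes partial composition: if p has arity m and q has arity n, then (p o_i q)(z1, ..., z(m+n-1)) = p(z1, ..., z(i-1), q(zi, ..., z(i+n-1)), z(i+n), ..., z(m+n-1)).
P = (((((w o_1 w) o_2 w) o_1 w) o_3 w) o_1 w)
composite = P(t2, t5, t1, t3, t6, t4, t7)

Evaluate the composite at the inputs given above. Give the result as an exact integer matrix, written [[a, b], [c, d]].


[[0, 0], [0, 0]]

w(t2, t5) = [[-2, 4], [-1, 2]]
w(w(t2, t5), t1) = [[4, 0], [2, 0]]
w(t3, t6) = [[-1, -2], [-1, 2]]
w(w(t3, t6), t4) = [[1, 0], [-3, -4]]
w(w(w(t2, t5), t1), w(w(t3, t6), t4)) = [[4, 0], [2, 0]]
w(w(w(w(t2, t5), t1), w(w(t3, t6), t4)), t7) = [[0, 0], [0, 0]]


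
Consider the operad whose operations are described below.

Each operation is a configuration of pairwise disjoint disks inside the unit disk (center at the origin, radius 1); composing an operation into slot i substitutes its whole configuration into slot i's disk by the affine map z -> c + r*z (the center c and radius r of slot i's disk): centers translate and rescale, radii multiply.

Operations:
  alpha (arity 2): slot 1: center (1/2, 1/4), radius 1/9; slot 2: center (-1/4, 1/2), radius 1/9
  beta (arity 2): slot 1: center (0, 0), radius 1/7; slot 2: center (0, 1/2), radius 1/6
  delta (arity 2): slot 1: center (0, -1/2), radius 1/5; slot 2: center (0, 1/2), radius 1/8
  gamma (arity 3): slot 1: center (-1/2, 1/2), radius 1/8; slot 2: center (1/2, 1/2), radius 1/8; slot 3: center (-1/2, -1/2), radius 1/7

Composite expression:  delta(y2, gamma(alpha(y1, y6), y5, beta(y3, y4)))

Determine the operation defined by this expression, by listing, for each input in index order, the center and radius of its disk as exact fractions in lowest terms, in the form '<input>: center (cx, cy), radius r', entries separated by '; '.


Each y-disk chains the slot maps above it in delta; radii multiply.
for y2, the 1-step affine chain lands on center (0, -1/2), radius 1/5
for y1, the 3-step affine chain lands on center (-7/128, 145/256), radius 1/576
for y6, the 3-step affine chain lands on center (-17/256, 73/128), radius 1/576
for y5, the 2-step affine chain lands on center (1/16, 9/16), radius 1/64
for y3, the 3-step affine chain lands on center (-1/16, 7/16), radius 1/392
for y4, the 3-step affine chain lands on center (-1/16, 25/56), radius 1/336

y1: center (-7/128, 145/256), radius 1/576; y2: center (0, -1/2), radius 1/5; y3: center (-1/16, 7/16), radius 1/392; y4: center (-1/16, 25/56), radius 1/336; y5: center (1/16, 9/16), radius 1/64; y6: center (-17/256, 73/128), radius 1/576


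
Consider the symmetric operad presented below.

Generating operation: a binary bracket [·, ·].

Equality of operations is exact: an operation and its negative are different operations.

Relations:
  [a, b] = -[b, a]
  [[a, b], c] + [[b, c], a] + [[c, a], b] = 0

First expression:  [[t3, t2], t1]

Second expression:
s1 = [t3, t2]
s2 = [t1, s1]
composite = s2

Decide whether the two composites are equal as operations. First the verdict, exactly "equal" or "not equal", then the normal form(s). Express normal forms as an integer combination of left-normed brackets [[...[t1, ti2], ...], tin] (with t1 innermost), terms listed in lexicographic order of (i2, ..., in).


The first composite normalizes to [[t1, t2], t3] - [[t1, t3], t2]
The second composite normalizes to -[[t1, t2], t3] + [[t1, t3], t2]
They disagree, so not equal.

not equal: they reduce to [[t1, t2], t3] - [[t1, t3], t2] and -[[t1, t2], t3] + [[t1, t3], t2]


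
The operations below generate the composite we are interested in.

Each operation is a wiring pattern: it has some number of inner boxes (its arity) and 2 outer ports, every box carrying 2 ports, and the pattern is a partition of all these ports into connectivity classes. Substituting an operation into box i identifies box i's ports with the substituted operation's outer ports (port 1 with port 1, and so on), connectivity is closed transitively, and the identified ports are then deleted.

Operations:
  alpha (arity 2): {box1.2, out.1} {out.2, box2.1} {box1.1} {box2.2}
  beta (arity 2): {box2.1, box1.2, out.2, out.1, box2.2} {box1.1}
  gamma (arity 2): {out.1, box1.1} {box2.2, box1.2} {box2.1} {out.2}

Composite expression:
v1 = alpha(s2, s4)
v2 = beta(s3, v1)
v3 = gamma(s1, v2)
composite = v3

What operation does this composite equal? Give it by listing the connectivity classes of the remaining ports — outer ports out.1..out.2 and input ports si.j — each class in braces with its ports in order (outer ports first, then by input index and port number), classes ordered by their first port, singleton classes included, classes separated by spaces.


{out.1, s1.1} {out.2} {s1.2, s2.2, s3.2, s4.1} {s2.1} {s3.1} {s4.2}

Connectivity passes through glued gamma-boundaries; trace each wire chain.
composing alpha on (s2, s4), with out.j its own outer ports: {out.1, s2.2} {out.2, s4.1} {s2.1} {s4.2}
composing beta on (s3, s2, s4), with out.j its own outer ports: {out.1, out.2, s2.2, s3.2, s4.1} {s2.1} {s3.1} {s4.2}
composing gamma on (s1, s3, s2, s4), with out.j its own outer ports: {out.1, s1.1} {out.2} {s1.2, s2.2, s3.2, s4.1} {s2.1} {s3.1} {s4.2}


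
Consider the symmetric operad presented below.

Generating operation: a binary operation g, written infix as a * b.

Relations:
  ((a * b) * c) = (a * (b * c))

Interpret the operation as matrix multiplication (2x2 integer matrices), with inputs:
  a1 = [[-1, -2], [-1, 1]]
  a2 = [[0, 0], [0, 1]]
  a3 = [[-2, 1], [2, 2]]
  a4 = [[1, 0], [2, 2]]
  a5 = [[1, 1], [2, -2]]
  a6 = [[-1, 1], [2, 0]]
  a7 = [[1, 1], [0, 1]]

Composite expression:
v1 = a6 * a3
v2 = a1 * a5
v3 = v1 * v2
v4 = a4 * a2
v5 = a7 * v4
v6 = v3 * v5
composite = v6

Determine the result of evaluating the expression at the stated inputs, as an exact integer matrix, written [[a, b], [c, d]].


(a6 * a3) = [[4, 1], [-4, 2]]
(a1 * a5) = [[-5, 3], [1, -3]]
((a6 * a3) * (a1 * a5)) = [[-19, 9], [22, -18]]
(a4 * a2) = [[0, 0], [0, 2]]
(a7 * (a4 * a2)) = [[0, 2], [0, 2]]
(((a6 * a3) * (a1 * a5)) * (a7 * (a4 * a2))) = [[0, -20], [0, 8]]

[[0, -20], [0, 8]]


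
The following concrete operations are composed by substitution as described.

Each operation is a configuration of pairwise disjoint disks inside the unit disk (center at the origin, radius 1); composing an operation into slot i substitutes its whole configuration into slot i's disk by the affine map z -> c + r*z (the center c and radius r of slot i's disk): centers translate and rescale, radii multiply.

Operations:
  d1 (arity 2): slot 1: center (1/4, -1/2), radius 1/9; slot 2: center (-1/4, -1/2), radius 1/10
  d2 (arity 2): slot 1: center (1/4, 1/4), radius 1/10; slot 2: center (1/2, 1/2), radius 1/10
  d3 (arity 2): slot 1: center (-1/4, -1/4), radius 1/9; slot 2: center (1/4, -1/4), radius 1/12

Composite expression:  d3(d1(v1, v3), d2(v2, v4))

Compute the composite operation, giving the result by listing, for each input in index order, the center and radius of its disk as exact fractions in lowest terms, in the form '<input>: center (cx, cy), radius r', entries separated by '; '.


v1: center (-2/9, -11/36), radius 1/81; v2: center (13/48, -11/48), radius 1/120; v3: center (-5/18, -11/36), radius 1/90; v4: center (7/24, -5/24), radius 1/120


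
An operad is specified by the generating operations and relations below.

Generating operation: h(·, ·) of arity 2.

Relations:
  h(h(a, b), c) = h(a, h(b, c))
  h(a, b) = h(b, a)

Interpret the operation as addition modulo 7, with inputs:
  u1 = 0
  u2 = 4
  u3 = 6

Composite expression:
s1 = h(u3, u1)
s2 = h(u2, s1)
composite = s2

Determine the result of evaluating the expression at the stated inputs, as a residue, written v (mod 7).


3 (mod 7)

h(u3, u1) = 6
h(u2, h(u3, u1)) = 3


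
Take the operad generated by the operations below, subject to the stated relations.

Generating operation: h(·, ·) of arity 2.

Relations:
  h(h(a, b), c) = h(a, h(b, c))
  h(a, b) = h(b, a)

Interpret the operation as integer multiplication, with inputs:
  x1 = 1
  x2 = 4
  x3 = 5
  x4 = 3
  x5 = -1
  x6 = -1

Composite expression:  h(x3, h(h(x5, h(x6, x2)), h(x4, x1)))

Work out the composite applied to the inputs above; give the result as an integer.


h(x6, x2) = -4
h(x5, h(x6, x2)) = 4
h(x4, x1) = 3
h(h(x5, h(x6, x2)), h(x4, x1)) = 12
h(x3, h(h(x5, h(x6, x2)), h(x4, x1))) = 60

60


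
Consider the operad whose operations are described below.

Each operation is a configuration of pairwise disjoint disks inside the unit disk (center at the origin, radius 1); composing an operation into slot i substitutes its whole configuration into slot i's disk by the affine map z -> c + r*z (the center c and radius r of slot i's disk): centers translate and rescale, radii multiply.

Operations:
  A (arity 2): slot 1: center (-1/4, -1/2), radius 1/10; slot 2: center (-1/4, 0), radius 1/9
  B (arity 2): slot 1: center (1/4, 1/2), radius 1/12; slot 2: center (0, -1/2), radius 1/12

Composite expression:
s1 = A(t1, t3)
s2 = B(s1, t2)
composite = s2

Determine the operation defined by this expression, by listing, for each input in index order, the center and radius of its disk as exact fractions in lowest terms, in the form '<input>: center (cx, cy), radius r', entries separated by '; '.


t1: center (11/48, 11/24), radius 1/120; t2: center (0, -1/2), radius 1/12; t3: center (11/48, 1/2), radius 1/108

Nesting under B composes maps z -> c + r*z down each t-path.
t1 passes through 2 substitutions, ending at center (11/48, 11/24), radius 1/120
t3 passes through 2 substitutions, ending at center (11/48, 1/2), radius 1/108
t2 passes through 1 substitution, ending at center (0, -1/2), radius 1/12


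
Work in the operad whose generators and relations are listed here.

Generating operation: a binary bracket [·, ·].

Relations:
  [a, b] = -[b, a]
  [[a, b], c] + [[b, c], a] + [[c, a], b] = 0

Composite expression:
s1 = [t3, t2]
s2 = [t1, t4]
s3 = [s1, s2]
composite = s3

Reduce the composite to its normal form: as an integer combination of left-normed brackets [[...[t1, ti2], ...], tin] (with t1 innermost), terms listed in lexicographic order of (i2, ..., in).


[[[t1, t4], t2], t3] - [[[t1, t4], t3], t2]


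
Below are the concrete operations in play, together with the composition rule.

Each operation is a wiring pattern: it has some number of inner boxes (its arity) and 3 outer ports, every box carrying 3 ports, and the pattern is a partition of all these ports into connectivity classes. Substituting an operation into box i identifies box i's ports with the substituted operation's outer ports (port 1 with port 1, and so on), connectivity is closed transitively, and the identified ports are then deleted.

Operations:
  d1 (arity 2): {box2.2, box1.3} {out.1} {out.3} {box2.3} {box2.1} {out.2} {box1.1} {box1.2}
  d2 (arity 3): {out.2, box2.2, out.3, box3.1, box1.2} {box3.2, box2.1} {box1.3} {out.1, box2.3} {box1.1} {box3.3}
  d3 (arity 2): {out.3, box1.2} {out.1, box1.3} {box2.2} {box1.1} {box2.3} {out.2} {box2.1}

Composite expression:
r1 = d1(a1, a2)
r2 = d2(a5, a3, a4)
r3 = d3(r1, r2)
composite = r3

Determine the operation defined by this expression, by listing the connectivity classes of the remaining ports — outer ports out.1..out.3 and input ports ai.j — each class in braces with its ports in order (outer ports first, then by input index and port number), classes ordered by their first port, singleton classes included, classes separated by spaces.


{out.1} {out.2} {out.3} {a1.1} {a1.2} {a1.3, a2.2} {a2.1} {a2.3} {a3.1, a4.2} {a3.2, a4.1, a5.2} {a3.3} {a4.3} {a5.1} {a5.3}


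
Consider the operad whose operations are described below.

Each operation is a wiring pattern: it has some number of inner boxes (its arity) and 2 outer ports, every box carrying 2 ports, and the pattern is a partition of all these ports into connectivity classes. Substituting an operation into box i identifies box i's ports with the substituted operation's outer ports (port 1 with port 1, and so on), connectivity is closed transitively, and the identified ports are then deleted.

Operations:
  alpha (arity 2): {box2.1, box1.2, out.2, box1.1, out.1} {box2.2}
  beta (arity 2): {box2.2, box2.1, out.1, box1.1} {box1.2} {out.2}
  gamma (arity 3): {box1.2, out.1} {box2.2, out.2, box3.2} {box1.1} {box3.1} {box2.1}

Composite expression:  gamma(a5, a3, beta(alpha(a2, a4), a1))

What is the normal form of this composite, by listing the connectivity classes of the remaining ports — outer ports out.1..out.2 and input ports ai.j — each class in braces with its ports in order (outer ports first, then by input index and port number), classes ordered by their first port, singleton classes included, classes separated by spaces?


{out.1, a5.2} {out.2, a3.2} {a1.1, a1.2, a2.1, a2.2, a4.1} {a3.1} {a4.2} {a5.1}

Substituting into gamma glues patterns; closure does the rest.
stage alpha: inputs (a2, a4), connectivity {out.1, out.2, a2.1, a2.2, a4.1} {a4.2}, out.j its boundary
stage beta: inputs (a2, a4, a1), connectivity {out.1, a1.1, a1.2, a2.1, a2.2, a4.1} {out.2} {a4.2}, out.j its boundary
stage gamma: inputs (a5, a3, a2, a4, a1), connectivity {out.1, a5.2} {out.2, a3.2} {a1.1, a1.2, a2.1, a2.2, a4.1} {a3.1} {a4.2} {a5.1}, out.j its boundary


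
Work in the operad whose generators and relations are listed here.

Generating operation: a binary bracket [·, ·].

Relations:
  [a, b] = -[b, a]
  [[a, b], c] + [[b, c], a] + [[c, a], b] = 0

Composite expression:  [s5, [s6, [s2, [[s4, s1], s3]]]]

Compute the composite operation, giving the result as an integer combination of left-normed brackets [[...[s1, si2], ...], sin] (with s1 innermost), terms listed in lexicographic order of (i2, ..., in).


[[[[[s1, s4], s3], s2], s6], s5]

Expand each bracket as ab - ba; the s1-initial words give the coefficients.
Composite bracket: [s5, [s6, [s2, [[s4, s1], s3]]]]
Each bracket splits as ab - ba, giving 32 signed words (2^5 = 32).
Collect the words opening with s1:
  s1s4s3s2s6s5 (sign +1) contributes +[[[[[s1, s4], s3], s2], s6], s5]


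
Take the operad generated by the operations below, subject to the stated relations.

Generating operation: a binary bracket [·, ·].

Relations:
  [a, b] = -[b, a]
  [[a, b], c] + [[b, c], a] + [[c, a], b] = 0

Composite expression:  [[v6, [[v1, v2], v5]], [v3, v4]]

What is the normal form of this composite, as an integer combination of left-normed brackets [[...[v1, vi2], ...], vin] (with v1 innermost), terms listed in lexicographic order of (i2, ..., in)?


A multilinear Lie element is pinned by v1-initial words (v1 innermost).
Composite bracket: [[v6, [[v1, v2], v5]], [v3, v4]]
Applying ab - ba throughout gives 32 signed words (2^5 = 32).
Coefficients come from the v1-initial words:
  word v1v2v5v6v3v4 has sign -1, contributing -[[[[[v1, v2], v5], v6], v3], v4]
  word v1v2v5v6v4v3 has sign +1, contributing +[[[[[v1, v2], v5], v6], v4], v3]

-[[[[[v1, v2], v5], v6], v3], v4] + [[[[[v1, v2], v5], v6], v4], v3]


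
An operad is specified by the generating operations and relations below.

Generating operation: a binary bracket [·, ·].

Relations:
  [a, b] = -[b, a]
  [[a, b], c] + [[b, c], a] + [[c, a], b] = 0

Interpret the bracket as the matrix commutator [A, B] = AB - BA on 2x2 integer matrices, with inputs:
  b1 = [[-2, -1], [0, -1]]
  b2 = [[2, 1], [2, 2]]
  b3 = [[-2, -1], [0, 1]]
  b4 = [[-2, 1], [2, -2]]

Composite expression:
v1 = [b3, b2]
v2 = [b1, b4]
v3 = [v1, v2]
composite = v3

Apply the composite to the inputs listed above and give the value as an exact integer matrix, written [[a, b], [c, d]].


[[0, -8], [-16, 0]]

[b3, b2] = [[-2, -3], [6, 2]]
[b1, b4] = [[-2, -1], [2, 2]]
[[b3, b2], [b1, b4]] = [[0, -8], [-16, 0]]


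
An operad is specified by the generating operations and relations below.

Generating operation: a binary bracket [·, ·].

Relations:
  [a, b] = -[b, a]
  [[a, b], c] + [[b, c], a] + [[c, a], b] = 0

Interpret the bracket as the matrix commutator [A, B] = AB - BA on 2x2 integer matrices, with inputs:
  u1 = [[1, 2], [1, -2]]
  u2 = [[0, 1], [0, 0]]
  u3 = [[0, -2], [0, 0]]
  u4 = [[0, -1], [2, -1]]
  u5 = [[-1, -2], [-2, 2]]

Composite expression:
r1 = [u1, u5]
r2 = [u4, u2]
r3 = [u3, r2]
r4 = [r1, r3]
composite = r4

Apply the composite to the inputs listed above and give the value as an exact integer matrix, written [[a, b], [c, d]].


[[24, 32], [0, -24]]

[u1, u5] = [[-2, 0], [3, 2]]
[u4, u2] = [[-2, 1], [0, 2]]
[u3, [u4, u2]] = [[0, -8], [0, 0]]
[[u1, u5], [u3, [u4, u2]]] = [[24, 32], [0, -24]]


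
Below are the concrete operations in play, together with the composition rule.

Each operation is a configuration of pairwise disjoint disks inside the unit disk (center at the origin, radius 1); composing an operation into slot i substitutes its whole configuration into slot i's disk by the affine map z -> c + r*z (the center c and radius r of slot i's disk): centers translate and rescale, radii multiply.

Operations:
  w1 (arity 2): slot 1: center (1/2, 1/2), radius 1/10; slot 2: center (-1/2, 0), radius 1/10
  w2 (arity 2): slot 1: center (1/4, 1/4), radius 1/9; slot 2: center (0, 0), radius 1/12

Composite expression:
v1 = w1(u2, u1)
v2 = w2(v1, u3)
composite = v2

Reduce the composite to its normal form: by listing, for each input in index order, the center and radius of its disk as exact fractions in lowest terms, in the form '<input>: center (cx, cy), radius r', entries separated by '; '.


u1: center (7/36, 1/4), radius 1/90; u2: center (11/36, 11/36), radius 1/90; u3: center (0, 0), radius 1/12

Nesting under w2 composes maps z -> c + r*z down each u-path.
u2: after 2 affine steps, its disk has center (11/36, 11/36), radius 1/90
u1: after 2 affine steps, its disk has center (7/36, 1/4), radius 1/90
u3: after 1 affine step, its disk has center (0, 0), radius 1/12


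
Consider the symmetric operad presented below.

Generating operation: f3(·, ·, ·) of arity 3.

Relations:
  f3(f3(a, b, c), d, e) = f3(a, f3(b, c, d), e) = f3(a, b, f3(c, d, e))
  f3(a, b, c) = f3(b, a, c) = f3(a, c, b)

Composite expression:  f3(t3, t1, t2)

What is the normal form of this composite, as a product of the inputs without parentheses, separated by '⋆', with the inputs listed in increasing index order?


t1 ⋆ t2 ⋆ t3

Any arrangement under f3 is one operation, so sort the t-inputs.
f3(t3, t1, t2) reduces to t3 ⋆ t1 ⋆ t2
commutativity sorts the factors: t1 ⋆ t2 ⋆ t3


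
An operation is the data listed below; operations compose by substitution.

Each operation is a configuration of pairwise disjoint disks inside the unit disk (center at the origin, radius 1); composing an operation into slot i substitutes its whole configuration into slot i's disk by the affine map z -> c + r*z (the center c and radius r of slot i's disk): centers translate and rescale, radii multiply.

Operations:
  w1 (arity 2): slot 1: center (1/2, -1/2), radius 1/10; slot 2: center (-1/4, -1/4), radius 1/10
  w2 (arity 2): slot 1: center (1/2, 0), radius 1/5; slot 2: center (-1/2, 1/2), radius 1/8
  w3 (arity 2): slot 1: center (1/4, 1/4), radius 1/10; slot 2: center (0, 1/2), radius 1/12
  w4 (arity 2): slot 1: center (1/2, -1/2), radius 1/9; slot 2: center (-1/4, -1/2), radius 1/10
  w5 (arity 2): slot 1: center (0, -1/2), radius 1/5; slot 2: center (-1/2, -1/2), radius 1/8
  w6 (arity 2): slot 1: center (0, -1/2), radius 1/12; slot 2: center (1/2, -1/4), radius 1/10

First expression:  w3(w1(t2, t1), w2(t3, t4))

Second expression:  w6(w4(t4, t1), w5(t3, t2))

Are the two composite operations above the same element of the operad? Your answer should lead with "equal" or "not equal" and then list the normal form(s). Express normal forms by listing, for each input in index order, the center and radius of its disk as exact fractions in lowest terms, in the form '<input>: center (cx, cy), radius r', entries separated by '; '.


not equal; first: t1: center (9/40, 9/40), radius 1/100; t2: center (3/10, 1/5), radius 1/100; t3: center (1/24, 1/2), radius 1/60; t4: center (-1/24, 13/24), radius 1/96; second: t1: center (-1/48, -13/24), radius 1/120; t2: center (9/20, -3/10), radius 1/80; t3: center (1/2, -3/10), radius 1/50; t4: center (1/24, -13/24), radius 1/108

The first expression reduces to t1: center (9/40, 9/40), radius 1/100; t2: center (3/10, 1/5), radius 1/100; t3: center (1/24, 1/2), radius 1/60; t4: center (-1/24, 13/24), radius 1/96
The second expression reduces to t1: center (-1/48, -13/24), radius 1/120; t2: center (9/20, -3/10), radius 1/80; t3: center (1/2, -3/10), radius 1/50; t4: center (1/24, -13/24), radius 1/108
Different reductions; not equal.


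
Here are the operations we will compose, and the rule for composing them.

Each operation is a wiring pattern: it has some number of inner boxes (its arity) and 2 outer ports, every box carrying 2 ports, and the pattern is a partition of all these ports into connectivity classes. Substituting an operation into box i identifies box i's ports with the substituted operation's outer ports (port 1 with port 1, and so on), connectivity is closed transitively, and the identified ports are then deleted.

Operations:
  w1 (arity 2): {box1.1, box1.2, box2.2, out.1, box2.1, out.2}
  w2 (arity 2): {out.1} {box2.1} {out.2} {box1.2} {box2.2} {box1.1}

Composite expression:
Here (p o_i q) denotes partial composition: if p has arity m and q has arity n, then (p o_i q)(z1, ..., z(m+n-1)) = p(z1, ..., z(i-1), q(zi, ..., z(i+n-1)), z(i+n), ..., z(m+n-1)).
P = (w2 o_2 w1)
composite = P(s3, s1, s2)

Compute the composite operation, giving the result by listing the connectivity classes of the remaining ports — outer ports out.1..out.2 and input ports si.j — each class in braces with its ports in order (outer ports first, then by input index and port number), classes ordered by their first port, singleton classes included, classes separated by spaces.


{out.1} {out.2} {s1.1, s1.2, s2.1, s2.2} {s3.1} {s3.2}

After gluing at w2, chains via deleted ports link the s-ports.
composing w1 on (s1, s2), with out.j its own outer ports: {out.1, out.2, s1.1, s1.2, s2.1, s2.2}
composing w2 on (s3, s1, s2), with out.j its own outer ports: {out.1} {out.2} {s1.1, s1.2, s2.1, s2.2} {s3.1} {s3.2}


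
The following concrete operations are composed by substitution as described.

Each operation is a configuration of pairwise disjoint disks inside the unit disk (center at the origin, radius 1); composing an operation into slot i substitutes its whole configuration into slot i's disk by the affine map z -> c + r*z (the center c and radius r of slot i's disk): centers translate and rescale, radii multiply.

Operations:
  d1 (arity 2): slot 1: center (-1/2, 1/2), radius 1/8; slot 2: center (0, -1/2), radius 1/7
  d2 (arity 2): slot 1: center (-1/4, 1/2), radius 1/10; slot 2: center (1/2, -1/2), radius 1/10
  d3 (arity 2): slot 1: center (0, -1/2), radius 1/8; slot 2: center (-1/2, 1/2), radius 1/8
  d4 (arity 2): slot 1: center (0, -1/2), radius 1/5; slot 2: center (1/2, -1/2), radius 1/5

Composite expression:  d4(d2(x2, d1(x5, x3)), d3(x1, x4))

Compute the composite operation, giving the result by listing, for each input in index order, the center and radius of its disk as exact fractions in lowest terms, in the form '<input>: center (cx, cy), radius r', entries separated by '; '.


Below d4, radii multiply path by path; the x-disk centers shift.
for x2, the 2-step affine chain lands on center (-1/20, -2/5), radius 1/50
for x5, the 3-step affine chain lands on center (9/100, -59/100), radius 1/400
for x3, the 3-step affine chain lands on center (1/10, -61/100), radius 1/350
for x1, the 2-step affine chain lands on center (1/2, -3/5), radius 1/40
for x4, the 2-step affine chain lands on center (2/5, -2/5), radius 1/40

x1: center (1/2, -3/5), radius 1/40; x2: center (-1/20, -2/5), radius 1/50; x3: center (1/10, -61/100), radius 1/350; x4: center (2/5, -2/5), radius 1/40; x5: center (9/100, -59/100), radius 1/400


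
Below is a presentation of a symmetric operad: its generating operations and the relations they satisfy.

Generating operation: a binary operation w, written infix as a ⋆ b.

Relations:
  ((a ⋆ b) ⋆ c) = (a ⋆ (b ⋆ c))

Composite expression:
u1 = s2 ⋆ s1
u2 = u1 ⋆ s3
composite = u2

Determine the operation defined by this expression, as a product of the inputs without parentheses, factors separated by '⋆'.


Under associativity of w, the answer is the s's in reading order.
(s2 ⋆ s1) unparenthesizes to s2 ⋆ s1
((s2 ⋆ s1) ⋆ s3) unparenthesizes to s2 ⋆ s1 ⋆ s3

s2 ⋆ s1 ⋆ s3


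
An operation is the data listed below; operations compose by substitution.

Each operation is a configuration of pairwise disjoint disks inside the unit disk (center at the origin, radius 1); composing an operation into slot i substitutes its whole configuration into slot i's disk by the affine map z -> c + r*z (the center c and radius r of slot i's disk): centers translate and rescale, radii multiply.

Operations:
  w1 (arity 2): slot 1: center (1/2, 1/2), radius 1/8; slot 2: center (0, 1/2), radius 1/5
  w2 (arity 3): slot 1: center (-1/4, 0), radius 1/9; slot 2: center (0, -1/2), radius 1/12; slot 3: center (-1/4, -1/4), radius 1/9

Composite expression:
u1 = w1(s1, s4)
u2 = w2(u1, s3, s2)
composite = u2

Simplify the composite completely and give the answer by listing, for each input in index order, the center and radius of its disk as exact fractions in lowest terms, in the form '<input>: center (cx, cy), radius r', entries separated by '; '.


s1: center (-7/36, 1/18), radius 1/72; s2: center (-1/4, -1/4), radius 1/9; s3: center (0, -1/2), radius 1/12; s4: center (-1/4, 1/18), radius 1/45


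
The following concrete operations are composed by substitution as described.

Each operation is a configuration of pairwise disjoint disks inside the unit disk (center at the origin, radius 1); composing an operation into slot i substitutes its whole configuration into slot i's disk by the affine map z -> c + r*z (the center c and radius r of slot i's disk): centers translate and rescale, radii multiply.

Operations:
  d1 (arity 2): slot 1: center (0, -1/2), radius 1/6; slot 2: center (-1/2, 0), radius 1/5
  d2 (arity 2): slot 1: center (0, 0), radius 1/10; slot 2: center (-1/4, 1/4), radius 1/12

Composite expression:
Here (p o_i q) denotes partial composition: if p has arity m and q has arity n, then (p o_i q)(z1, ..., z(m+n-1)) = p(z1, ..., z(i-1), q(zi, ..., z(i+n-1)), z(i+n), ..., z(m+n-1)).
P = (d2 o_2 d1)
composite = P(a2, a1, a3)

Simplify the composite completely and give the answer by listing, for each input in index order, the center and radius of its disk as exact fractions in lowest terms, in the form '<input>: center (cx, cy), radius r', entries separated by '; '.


Follow each a-input down from d2: c' goes to c + r*c', radius to r*r'.
a2 passes through 1 substitution, ending at center (0, 0), radius 1/10
a1 passes through 2 substitutions, ending at center (-1/4, 5/24), radius 1/72
a3 passes through 2 substitutions, ending at center (-7/24, 1/4), radius 1/60

a1: center (-1/4, 5/24), radius 1/72; a2: center (0, 0), radius 1/10; a3: center (-7/24, 1/4), radius 1/60


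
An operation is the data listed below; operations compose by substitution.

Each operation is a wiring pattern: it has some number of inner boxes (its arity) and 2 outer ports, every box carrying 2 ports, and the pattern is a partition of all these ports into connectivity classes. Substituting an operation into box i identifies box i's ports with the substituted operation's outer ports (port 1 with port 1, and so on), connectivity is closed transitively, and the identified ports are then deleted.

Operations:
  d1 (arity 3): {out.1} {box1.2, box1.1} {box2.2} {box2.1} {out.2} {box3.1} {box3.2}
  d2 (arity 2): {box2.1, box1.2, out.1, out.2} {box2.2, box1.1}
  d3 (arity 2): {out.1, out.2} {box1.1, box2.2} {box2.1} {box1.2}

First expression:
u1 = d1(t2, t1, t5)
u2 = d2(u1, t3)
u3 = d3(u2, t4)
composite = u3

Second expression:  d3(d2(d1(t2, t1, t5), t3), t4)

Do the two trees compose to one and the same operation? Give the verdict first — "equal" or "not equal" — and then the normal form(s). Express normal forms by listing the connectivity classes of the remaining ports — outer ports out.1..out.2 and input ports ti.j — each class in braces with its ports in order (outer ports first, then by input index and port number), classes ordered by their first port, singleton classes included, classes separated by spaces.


equal; the common form is {out.1, out.2} {t1.1} {t1.2} {t2.1, t2.2} {t3.1, t4.2} {t3.2} {t4.1} {t5.1} {t5.2}

The first composite normalizes to {out.1, out.2} {t1.1} {t1.2} {t2.1, t2.2} {t3.1, t4.2} {t3.2} {t4.1} {t5.1} {t5.2}
The second composite normalizes to {out.1, out.2} {t1.1} {t1.2} {t2.1, t2.2} {t3.1, t4.2} {t3.2} {t4.1} {t5.1} {t5.2}
The normal forms match — equal.


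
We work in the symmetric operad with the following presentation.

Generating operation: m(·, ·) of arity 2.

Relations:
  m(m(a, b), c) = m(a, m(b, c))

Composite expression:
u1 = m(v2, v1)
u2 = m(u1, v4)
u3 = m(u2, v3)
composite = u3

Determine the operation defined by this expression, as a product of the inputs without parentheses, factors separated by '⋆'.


Every regrouping of m is equal, so read the v-inputs in written order.
m(v2, v1) collapses to v2 ⋆ v1
m(m(v2, v1), v4) collapses to v2 ⋆ v1 ⋆ v4
m(m(m(v2, v1), v4), v3) collapses to v2 ⋆ v1 ⋆ v4 ⋆ v3

v2 ⋆ v1 ⋆ v4 ⋆ v3


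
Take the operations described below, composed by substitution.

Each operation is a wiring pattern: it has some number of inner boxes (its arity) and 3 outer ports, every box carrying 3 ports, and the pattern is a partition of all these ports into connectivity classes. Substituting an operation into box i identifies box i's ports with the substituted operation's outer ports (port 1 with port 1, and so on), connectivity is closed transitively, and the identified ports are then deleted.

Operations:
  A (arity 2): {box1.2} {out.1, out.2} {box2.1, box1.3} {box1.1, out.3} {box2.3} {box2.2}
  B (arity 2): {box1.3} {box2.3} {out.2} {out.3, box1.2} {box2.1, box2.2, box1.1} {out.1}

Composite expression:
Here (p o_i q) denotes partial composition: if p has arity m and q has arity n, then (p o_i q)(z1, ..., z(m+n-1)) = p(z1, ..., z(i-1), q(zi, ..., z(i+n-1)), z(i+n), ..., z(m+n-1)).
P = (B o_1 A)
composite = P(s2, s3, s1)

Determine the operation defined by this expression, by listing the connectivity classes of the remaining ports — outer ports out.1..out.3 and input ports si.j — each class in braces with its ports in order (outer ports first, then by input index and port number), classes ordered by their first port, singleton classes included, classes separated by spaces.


{out.1} {out.2} {out.3, s1.1, s1.2} {s1.3} {s2.1} {s2.2} {s2.3, s3.1} {s3.2} {s3.3}

Connectivity passes through glued B-boundaries; trace each wire chain.
composing A on (s2, s3), with out.j its own outer ports: {out.1, out.2} {out.3, s2.1} {s2.2} {s2.3, s3.1} {s3.2} {s3.3}
composing B on (s2, s3, s1), with out.j its own outer ports: {out.1} {out.2} {out.3, s1.1, s1.2} {s1.3} {s2.1} {s2.2} {s2.3, s3.1} {s3.2} {s3.3}


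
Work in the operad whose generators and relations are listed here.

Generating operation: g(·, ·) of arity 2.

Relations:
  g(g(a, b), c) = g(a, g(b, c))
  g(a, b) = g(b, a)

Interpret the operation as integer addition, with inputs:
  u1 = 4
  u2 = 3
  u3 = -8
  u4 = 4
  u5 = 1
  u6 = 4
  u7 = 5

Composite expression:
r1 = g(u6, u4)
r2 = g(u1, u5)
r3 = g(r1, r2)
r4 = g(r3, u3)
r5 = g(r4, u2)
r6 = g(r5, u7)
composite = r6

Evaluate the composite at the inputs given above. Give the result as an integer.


13

g(u6, u4) = 8
g(u1, u5) = 5
g(g(u6, u4), g(u1, u5)) = 13
g(g(g(u6, u4), g(u1, u5)), u3) = 5
g(g(g(g(u6, u4), g(u1, u5)), u3), u2) = 8
g(g(g(g(g(u6, u4), g(u1, u5)), u3), u2), u7) = 13


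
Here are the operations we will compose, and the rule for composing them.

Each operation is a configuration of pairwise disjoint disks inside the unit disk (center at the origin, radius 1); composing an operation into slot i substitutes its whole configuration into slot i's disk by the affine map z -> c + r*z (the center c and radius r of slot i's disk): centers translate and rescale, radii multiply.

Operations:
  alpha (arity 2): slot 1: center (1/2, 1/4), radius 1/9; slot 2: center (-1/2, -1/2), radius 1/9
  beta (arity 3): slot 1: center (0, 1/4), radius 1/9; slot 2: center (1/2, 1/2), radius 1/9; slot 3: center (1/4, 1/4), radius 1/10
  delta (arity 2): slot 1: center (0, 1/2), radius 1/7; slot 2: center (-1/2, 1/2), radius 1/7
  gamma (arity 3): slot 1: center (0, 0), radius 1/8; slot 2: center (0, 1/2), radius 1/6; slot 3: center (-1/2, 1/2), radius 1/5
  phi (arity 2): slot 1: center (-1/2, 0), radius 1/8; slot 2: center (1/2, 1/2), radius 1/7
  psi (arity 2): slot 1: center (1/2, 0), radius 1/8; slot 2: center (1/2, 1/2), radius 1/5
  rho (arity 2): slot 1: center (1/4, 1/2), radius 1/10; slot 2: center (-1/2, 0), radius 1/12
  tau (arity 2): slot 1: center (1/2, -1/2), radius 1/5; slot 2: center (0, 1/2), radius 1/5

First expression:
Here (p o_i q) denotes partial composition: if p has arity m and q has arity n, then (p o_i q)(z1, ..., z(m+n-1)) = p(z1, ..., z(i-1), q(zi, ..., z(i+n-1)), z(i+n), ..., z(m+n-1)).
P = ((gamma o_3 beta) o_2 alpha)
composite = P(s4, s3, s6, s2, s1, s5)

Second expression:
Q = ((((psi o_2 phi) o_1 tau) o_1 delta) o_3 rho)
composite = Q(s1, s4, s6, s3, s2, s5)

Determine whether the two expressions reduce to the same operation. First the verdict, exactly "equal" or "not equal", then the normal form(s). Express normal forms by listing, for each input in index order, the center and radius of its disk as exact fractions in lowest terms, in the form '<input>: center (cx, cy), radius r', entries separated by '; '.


not equal — first s1: center (-2/5, 3/5), radius 1/45; s2: center (-1/2, 11/20), radius 1/45; s3: center (1/12, 13/24), radius 1/54; s4: center (0, 0), radius 1/8; s5: center (-9/20, 11/20), radius 1/50; s6: center (-1/12, 5/12), radius 1/54, second s1: center (9/16, -1/20), radius 1/280; s2: center (2/5, 1/2), radius 1/40; s3: center (39/80, 1/16), radius 1/480; s4: center (11/20, -1/20), radius 1/280; s5: center (3/5, 3/5), radius 1/35; s6: center (81/160, 3/40), radius 1/400

Normal form of the first expression: s1: center (-2/5, 3/5), radius 1/45; s2: center (-1/2, 11/20), radius 1/45; s3: center (1/12, 13/24), radius 1/54; s4: center (0, 0), radius 1/8; s5: center (-9/20, 11/20), radius 1/50; s6: center (-1/12, 5/12), radius 1/54
Normal form of the second expression: s1: center (9/16, -1/20), radius 1/280; s2: center (2/5, 1/2), radius 1/40; s3: center (39/80, 1/16), radius 1/480; s4: center (11/20, -1/20), radius 1/280; s5: center (3/5, 3/5), radius 1/35; s6: center (81/160, 3/40), radius 1/400
Distinct normal forms: not equal.


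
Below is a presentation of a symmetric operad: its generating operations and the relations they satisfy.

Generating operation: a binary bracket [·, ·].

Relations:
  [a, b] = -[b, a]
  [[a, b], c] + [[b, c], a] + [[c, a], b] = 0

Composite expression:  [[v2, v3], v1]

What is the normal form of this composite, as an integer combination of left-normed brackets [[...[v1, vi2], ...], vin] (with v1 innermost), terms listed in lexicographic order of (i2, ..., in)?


Left-normed coefficients sit on the v1-initial expansion words.
Composite bracket: [[v2, v3], v1]
Applying ab - ba throughout gives 4 signed words (2^2 = 4).
Collect the words opening with v1:
  v1v2v3 appears with sign -1, giving the term -[[v1, v2], v3]
  v1v3v2 appears with sign +1, giving the term +[[v1, v3], v2]

-[[v1, v2], v3] + [[v1, v3], v2]


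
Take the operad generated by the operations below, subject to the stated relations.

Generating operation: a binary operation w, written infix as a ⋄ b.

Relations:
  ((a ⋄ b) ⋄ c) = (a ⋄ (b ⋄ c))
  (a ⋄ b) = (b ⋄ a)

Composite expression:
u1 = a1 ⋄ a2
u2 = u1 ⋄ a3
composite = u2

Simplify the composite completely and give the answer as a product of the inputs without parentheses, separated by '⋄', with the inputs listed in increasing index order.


a1 ⋄ a2 ⋄ a3

Key point: w commutes, so take the a-inputs in any fixed order.
(a1 ⋄ a2) unparenthesizes to a1 ⋄ a2
((a1 ⋄ a2) ⋄ a3) unparenthesizes to a1 ⋄ a2 ⋄ a3
sorting the factors by input index: a1 ⋄ a2 ⋄ a3


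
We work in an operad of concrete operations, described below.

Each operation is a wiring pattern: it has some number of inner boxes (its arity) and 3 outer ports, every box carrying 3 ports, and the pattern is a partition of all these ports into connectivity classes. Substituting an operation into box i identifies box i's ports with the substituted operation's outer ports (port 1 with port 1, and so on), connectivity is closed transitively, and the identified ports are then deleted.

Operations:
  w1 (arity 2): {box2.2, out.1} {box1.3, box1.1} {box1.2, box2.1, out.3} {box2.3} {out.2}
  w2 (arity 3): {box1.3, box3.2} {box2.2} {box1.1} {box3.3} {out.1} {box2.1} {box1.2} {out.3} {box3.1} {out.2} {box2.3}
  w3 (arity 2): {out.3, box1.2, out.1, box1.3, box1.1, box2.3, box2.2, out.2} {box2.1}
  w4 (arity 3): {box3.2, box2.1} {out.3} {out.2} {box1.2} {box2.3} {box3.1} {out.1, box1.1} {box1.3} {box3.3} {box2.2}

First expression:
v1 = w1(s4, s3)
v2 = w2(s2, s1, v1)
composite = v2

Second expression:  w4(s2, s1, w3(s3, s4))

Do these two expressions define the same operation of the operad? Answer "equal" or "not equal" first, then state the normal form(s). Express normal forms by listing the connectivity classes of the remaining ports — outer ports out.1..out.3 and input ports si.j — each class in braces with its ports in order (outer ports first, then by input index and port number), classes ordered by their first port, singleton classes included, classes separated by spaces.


not equal; first: {out.1} {out.2} {out.3} {s1.1} {s1.2} {s1.3} {s2.1} {s2.2} {s2.3} {s3.1, s4.2} {s3.2} {s3.3} {s4.1, s4.3}; second: {out.1, s2.1} {out.2} {out.3} {s1.1, s3.1, s3.2, s3.3, s4.2, s4.3} {s1.2} {s1.3} {s2.2} {s2.3} {s4.1}

The first composite normalizes to {out.1} {out.2} {out.3} {s1.1} {s1.2} {s1.3} {s2.1} {s2.2} {s2.3} {s3.1, s4.2} {s3.2} {s3.3} {s4.1, s4.3}
The second composite normalizes to {out.1, s2.1} {out.2} {out.3} {s1.1, s3.1, s3.2, s3.3, s4.2, s4.3} {s1.2} {s1.3} {s2.2} {s2.3} {s4.1}
They disagree, so not equal.
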